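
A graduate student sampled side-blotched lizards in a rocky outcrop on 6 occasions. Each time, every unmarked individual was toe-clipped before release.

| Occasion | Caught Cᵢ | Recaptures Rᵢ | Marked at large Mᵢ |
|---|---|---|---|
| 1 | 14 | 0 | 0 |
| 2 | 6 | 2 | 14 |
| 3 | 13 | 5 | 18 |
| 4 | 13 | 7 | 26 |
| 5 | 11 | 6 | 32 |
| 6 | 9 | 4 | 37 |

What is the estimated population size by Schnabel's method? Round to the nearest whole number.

Σ MᵢCᵢ = 0·14 + 14·6 + 18·13 + 26·13 + 32·11 + 37·9 = 0 + 84 + 234 + 338 + 352 + 333 = 1341
Σ Rᵢ = 0 + 2 + 5 + 7 + 6 + 4 = 24
N̂ = 1341 / 24 ≈ 55.9 → 56

N ≈ 56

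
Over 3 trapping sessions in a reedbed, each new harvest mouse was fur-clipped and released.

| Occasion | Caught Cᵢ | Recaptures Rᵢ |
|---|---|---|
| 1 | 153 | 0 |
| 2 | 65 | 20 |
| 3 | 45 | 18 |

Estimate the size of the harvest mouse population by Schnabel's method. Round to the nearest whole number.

Marked at large before each occasion: Mᵢ = Σⱼ<ᵢ (Cⱼ − Rⱼ) → M1=0, M2=153, M3=198
Σ MᵢCᵢ = 0·153 + 153·65 + 198·45 = 0 + 9945 + 8910 = 18855
Σ Rᵢ = 0 + 20 + 18 = 38
N̂ = 18855 / 38 ≈ 496.2 → 496

N ≈ 496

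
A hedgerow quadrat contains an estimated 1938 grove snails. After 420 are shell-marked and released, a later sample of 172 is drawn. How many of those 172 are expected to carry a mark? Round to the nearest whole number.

expected recaptures ≈ 37

The marked fraction of the population is 420/1938, so in a sample of 172 expect C·(M/N) marked.
E[R] = 420 × 172 / 1938 = 72240 / 1938 ≈ 37.3 → 37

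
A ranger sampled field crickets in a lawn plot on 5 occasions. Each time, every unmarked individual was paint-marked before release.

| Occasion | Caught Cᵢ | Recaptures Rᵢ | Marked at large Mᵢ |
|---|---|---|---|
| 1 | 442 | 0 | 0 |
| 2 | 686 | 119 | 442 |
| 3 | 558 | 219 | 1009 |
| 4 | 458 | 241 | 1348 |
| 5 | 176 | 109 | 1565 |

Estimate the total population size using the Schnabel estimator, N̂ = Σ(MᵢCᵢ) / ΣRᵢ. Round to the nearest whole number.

Σ MᵢCᵢ = 0·442 + 442·686 + 1009·558 + 1348·458 + 1565·176 = 0 + 303212 + 563022 + 617384 + 275440 = 1759058
Σ Rᵢ = 0 + 119 + 219 + 241 + 109 = 688
N̂ = 1759058 / 688 ≈ 2556.8 → 2557

N ≈ 2557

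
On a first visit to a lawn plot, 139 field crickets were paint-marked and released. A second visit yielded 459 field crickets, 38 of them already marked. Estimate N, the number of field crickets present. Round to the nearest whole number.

N = (139 × 459) / 38 = 63801 / 38 ≈ 1679.0 → 1679

N ≈ 1679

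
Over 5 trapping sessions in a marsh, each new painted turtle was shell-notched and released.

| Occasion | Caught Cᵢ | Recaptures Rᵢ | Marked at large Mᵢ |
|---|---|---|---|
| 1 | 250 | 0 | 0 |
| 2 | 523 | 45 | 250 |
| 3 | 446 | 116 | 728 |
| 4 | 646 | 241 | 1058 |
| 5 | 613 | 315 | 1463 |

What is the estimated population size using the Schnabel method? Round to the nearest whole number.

N ≈ 2839

Σ MᵢCᵢ = 0·250 + 250·523 + 728·446 + 1058·646 + 1463·613 = 0 + 130750 + 324688 + 683468 + 896819 = 2035725
Σ Rᵢ = 0 + 45 + 116 + 241 + 315 = 717
N̂ = 2035725 / 717 ≈ 2839.2 → 2839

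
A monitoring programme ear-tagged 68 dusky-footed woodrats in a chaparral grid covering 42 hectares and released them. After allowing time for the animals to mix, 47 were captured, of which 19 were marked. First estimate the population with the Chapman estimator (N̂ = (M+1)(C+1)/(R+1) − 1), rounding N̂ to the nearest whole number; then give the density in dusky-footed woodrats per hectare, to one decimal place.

density ≈ 3.9 dusky-footed woodrats per hectare

N̂ = 69·48/20 − 1 = 3312/20 − 1 ≈ 164.6 → 165
Density = N̂ / area = 165 / 42 ≈ 3.93 → 3.9 per hectare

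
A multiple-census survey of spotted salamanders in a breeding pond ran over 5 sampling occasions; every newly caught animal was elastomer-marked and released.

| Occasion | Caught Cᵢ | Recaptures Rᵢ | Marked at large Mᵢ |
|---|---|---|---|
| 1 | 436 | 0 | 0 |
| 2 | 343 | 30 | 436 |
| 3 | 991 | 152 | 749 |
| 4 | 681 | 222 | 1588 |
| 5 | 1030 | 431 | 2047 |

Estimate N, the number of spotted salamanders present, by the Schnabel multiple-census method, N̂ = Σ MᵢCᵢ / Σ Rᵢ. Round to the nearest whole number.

N ≈ 4888

Σ MᵢCᵢ = 0·436 + 436·343 + 749·991 + 1588·681 + 2047·1030 = 0 + 149548 + 742259 + 1081428 + 2108410 = 4081645
Σ Rᵢ = 0 + 30 + 152 + 222 + 431 = 835
N̂ = 4081645 / 835 ≈ 4888.2 → 4888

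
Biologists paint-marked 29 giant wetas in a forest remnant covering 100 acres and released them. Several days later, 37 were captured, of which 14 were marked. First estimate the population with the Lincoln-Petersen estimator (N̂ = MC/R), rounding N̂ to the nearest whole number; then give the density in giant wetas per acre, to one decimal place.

density ≈ 0.8 giant wetas per acre

N̂ = 29·37/14 = 1073/14 ≈ 76.6 → 77
Density = N̂ / area = 77 / 100 ≈ 0.77 → 0.8 per acre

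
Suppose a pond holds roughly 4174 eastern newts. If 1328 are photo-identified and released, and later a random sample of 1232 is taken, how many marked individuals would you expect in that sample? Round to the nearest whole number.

expected recaptures ≈ 392

The marked fraction of the population is 1328/4174, so in a sample of 1232 expect C·(M/N) marked.
E[R] = 1328 × 1232 / 4174 = 1636096 / 4174 ≈ 392.0 → 392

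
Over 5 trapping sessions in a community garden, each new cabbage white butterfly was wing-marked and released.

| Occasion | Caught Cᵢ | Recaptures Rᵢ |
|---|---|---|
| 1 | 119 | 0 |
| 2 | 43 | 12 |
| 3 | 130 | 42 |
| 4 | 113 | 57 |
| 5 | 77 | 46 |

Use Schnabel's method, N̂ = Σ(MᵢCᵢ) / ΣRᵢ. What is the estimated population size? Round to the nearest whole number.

N ≈ 472

Marked at large before each occasion: Mᵢ = Σⱼ<ᵢ (Cⱼ − Rⱼ) → M1=0, M2=119, M3=150, M4=238, M5=294
Σ MᵢCᵢ = 0·119 + 119·43 + 150·130 + 238·113 + 294·77 = 0 + 5117 + 19500 + 26894 + 22638 = 74149
Σ Rᵢ = 0 + 12 + 42 + 57 + 46 = 157
N̂ = 74149 / 157 ≈ 472.3 → 472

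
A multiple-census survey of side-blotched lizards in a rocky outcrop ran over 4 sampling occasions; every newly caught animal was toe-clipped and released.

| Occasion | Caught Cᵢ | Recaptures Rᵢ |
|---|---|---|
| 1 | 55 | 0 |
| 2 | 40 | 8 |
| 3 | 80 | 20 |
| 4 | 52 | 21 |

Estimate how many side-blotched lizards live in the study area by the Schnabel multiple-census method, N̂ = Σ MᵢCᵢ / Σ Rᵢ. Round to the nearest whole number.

Marked at large before each occasion: Mᵢ = Σⱼ<ᵢ (Cⱼ − Rⱼ) → M1=0, M2=55, M3=87, M4=147
Σ MᵢCᵢ = 0·55 + 55·40 + 87·80 + 147·52 = 0 + 2200 + 6960 + 7644 = 16804
Σ Rᵢ = 0 + 8 + 20 + 21 = 49
N̂ = 16804 / 49 ≈ 342.9 → 343

N ≈ 343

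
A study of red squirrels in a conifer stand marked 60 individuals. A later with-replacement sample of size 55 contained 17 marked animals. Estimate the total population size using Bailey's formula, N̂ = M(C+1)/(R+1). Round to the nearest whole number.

N̂ = 60·(55+1)/(17+1) = 60·56/18 = 3360/18 ≈ 186.7 → 187

N ≈ 187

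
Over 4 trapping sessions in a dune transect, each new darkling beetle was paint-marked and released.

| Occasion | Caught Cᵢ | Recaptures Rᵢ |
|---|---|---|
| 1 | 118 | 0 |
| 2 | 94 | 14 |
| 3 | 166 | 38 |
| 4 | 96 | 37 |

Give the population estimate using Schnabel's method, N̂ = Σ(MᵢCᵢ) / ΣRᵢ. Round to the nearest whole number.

N ≈ 846

Marked at large before each occasion: Mᵢ = Σⱼ<ᵢ (Cⱼ − Rⱼ) → M1=0, M2=118, M3=198, M4=326
Σ MᵢCᵢ = 0·118 + 118·94 + 198·166 + 326·96 = 0 + 11092 + 32868 + 31296 = 75256
Σ Rᵢ = 0 + 14 + 38 + 37 = 89
N̂ = 75256 / 89 ≈ 845.6 → 846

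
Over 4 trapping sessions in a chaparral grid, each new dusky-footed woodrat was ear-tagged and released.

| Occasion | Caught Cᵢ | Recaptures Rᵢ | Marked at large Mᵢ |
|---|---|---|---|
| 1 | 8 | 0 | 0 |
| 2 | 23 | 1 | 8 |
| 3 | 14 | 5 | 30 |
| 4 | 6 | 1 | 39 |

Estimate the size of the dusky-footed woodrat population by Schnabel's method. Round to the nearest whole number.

Σ MᵢCᵢ = 0·8 + 8·23 + 30·14 + 39·6 = 0 + 184 + 420 + 234 = 838
Σ Rᵢ = 0 + 1 + 5 + 1 = 7
N̂ = 838 / 7 ≈ 119.7 → 120

N ≈ 120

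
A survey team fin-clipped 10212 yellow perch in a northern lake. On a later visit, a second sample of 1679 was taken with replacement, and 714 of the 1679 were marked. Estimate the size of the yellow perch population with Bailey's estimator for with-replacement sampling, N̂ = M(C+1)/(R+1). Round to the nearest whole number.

N ≈ 23,995

N̂ = 10212·(1679+1)/(714+1) = 10212·1680/715 = 17156160/715 ≈ 23994.6 → 23995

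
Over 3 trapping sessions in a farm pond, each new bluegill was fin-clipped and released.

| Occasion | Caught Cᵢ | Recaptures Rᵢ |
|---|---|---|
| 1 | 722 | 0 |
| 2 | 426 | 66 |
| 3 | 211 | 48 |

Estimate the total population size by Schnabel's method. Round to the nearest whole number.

Marked at large before each occasion: Mᵢ = Σⱼ<ᵢ (Cⱼ − Rⱼ) → M1=0, M2=722, M3=1082
Σ MᵢCᵢ = 0·722 + 722·426 + 1082·211 = 0 + 307572 + 228302 = 535874
Σ Rᵢ = 0 + 66 + 48 = 114
N̂ = 535874 / 114 ≈ 4700.6 → 4701

N ≈ 4701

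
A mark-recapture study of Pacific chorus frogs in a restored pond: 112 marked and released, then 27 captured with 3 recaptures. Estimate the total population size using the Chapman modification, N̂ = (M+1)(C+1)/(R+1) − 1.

N̂ = (112+1)(27+1)/(3+1) − 1 = 113·28/4 − 1
= 3164/4 − 1 = 791 − 1 = 790

N = 790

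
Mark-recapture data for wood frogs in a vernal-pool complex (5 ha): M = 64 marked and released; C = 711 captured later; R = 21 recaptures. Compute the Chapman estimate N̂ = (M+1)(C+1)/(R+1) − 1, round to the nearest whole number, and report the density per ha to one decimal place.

density ≈ 420.6 wood frogs per ha

N̂ = 65·712/22 − 1 = 46280/22 − 1 ≈ 2102.6 → 2103
Density = N̂ / area = 2103 / 5 ≈ 420.60 → 420.6 per ha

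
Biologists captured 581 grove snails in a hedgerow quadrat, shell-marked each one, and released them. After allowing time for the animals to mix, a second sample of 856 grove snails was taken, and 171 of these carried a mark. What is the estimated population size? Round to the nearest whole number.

N ≈ 2908

Lincoln-Petersen assumes M/N = R/C, so N = M·C / R.
N = (581 × 856) / 171 = 497336 / 171 ≈ 2908.4 → 2908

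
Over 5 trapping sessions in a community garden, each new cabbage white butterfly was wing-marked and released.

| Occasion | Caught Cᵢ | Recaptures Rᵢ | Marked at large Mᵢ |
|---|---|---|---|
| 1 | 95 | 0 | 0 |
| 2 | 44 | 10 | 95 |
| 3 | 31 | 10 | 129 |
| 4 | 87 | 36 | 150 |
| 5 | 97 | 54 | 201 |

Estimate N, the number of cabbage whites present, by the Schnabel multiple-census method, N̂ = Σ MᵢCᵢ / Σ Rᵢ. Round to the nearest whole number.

N ≈ 370

Σ MᵢCᵢ = 0·95 + 95·44 + 129·31 + 150·87 + 201·97 = 0 + 4180 + 3999 + 13050 + 19497 = 40726
Σ Rᵢ = 0 + 10 + 10 + 36 + 54 = 110
N̂ = 40726 / 110 ≈ 370.2 → 370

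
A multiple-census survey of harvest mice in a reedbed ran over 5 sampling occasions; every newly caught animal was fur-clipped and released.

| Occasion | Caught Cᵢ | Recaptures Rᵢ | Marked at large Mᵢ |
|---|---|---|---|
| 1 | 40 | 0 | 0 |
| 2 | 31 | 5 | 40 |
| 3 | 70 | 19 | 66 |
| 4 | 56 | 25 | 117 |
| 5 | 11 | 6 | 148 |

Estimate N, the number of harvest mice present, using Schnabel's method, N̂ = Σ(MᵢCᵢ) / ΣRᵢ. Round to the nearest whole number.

Σ MᵢCᵢ = 0·40 + 40·31 + 66·70 + 117·56 + 148·11 = 0 + 1240 + 4620 + 6552 + 1628 = 14040
Σ Rᵢ = 0 + 5 + 19 + 25 + 6 = 55
N̂ = 14040 / 55 ≈ 255.3 → 255

N ≈ 255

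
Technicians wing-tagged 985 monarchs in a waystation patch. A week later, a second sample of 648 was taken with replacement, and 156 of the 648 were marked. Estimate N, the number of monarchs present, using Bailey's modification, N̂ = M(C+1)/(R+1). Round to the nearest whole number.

N̂ = 985·(648+1)/(156+1) = 985·649/157 = 639265/157 ≈ 4071.8 → 4072

N ≈ 4072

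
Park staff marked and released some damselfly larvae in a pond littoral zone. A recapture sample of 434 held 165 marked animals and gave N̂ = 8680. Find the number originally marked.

M = 3300

From N = M·C/R: M = N·R / C = 8680·165 / 434 = 1432200 / 434 = 3300.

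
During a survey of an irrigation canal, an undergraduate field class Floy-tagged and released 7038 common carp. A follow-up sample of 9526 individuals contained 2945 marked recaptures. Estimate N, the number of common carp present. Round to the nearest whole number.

N = (7038 × 9526) / 2945 = 67043988 / 2945 ≈ 22765.4 → 22765

N ≈ 22,765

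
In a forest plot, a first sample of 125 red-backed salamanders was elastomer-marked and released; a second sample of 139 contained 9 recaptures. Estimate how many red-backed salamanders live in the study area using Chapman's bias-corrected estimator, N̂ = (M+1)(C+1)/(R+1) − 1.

N = 1763

N̂ = (125+1)(139+1)/(9+1) − 1 = 126·140/10 − 1
= 17640/10 − 1 = 1764 − 1 = 1763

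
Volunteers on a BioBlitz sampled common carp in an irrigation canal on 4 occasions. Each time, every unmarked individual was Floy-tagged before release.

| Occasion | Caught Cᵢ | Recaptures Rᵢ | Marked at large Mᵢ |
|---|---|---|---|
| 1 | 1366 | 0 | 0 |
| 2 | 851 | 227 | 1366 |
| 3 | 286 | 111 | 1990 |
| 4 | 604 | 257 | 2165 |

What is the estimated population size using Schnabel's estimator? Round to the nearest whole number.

N ≈ 5108

Σ MᵢCᵢ = 0·1366 + 1366·851 + 1990·286 + 2165·604 = 0 + 1162466 + 569140 + 1307660 = 3039266
Σ Rᵢ = 0 + 227 + 111 + 257 = 595
N̂ = 3039266 / 595 ≈ 5108.0 → 5108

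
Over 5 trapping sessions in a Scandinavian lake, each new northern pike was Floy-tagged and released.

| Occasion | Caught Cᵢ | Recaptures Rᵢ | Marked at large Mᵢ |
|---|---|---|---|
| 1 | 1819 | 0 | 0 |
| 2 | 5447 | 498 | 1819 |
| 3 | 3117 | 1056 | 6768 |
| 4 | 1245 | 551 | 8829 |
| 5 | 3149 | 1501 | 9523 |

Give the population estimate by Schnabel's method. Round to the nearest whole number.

N ≈ 19,962

Σ MᵢCᵢ = 0·1819 + 1819·5447 + 6768·3117 + 8829·1245 + 9523·3149 = 0 + 9908093 + 21095856 + 10992105 + 29987927 = 71983981
Σ Rᵢ = 0 + 498 + 1056 + 551 + 1501 = 3606
N̂ = 71983981 / 3606 ≈ 19962.3 → 19962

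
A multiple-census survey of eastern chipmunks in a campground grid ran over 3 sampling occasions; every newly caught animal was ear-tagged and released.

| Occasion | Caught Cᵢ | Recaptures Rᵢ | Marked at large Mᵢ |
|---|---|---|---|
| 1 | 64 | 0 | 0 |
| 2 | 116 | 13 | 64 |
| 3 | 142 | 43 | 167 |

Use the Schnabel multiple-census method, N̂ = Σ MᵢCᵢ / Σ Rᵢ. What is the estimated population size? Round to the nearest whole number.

Σ MᵢCᵢ = 0·64 + 64·116 + 167·142 = 0 + 7424 + 23714 = 31138
Σ Rᵢ = 0 + 13 + 43 = 56
N̂ = 31138 / 56 ≈ 556.0 → 556

N ≈ 556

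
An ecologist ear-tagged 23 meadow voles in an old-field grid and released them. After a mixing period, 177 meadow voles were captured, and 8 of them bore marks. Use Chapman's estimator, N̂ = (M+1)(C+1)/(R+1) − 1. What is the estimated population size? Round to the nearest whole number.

N ≈ 474

N̂ = (23+1)(177+1)/(8+1) − 1 = 24·178/9 − 1
= 4272/9 − 1 ≈ 474.7 − 1 ≈ 473.7 → 474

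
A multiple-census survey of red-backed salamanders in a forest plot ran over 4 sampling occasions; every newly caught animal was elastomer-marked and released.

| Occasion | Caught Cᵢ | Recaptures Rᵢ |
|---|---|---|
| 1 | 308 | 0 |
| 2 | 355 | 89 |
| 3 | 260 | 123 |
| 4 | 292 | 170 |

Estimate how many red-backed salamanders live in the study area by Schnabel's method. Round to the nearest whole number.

N ≈ 1220

Marked at large before each occasion: Mᵢ = Σⱼ<ᵢ (Cⱼ − Rⱼ) → M1=0, M2=308, M3=574, M4=711
Σ MᵢCᵢ = 0·308 + 308·355 + 574·260 + 711·292 = 0 + 109340 + 149240 + 207612 = 466192
Σ Rᵢ = 0 + 89 + 123 + 170 = 382
N̂ = 466192 / 382 ≈ 1220.4 → 1220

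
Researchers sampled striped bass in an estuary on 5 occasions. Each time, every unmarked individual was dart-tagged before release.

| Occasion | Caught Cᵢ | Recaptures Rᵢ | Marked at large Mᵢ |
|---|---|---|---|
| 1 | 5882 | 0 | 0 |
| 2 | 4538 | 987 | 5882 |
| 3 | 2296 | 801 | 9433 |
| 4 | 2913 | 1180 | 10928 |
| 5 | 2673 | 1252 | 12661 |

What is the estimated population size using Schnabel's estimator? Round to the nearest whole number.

Σ MᵢCᵢ = 0·5882 + 5882·4538 + 9433·2296 + 10928·2913 + 12661·2673 = 0 + 26692516 + 21658168 + 31833264 + 33842853 = 114026801
Σ Rᵢ = 0 + 987 + 801 + 1180 + 1252 = 4220
N̂ = 114026801 / 4220 ≈ 27020.6 → 27021

N ≈ 27,021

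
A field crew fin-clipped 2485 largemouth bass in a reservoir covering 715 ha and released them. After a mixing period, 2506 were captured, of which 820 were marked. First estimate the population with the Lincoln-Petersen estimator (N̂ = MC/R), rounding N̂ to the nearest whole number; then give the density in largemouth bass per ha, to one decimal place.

density ≈ 10.6 largemouth bass per ha

N̂ = 2485·2506/820 = 6227410/820 ≈ 7594.4 → 7594
Density = N̂ / area = 7594 / 715 ≈ 10.62 → 10.6 per ha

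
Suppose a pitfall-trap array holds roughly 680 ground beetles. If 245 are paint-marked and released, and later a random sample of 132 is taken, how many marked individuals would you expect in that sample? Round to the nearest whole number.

Expected recaptures E[R] = M·C / N.
E[R] = 245 × 132 / 680 = 32340 / 680 ≈ 47.6 → 48

expected recaptures ≈ 48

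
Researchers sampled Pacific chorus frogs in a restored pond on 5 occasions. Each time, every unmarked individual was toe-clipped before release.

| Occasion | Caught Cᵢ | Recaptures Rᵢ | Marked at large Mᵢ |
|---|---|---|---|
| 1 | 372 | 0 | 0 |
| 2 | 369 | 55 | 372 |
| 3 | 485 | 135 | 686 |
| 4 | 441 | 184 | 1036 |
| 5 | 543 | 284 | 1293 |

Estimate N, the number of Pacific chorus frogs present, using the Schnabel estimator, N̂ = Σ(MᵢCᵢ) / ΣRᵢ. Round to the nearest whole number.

Σ MᵢCᵢ = 0·372 + 372·369 + 686·485 + 1036·441 + 1293·543 = 0 + 137268 + 332710 + 456876 + 702099 = 1628953
Σ Rᵢ = 0 + 55 + 135 + 184 + 284 = 658
N̂ = 1628953 / 658 ≈ 2475.6 → 2476

N ≈ 2476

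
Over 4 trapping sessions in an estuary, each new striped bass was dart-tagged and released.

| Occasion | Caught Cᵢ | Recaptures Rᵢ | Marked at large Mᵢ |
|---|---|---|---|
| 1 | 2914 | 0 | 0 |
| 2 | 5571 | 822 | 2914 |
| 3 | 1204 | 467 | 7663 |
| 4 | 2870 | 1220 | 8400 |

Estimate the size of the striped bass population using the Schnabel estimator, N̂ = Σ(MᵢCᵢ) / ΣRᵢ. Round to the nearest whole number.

Σ MᵢCᵢ = 0·2914 + 2914·5571 + 7663·1204 + 8400·2870 = 0 + 16233894 + 9226252 + 24108000 = 49568146
Σ Rᵢ = 0 + 822 + 467 + 1220 = 2509
N̂ = 49568146 / 2509 ≈ 19756.1 → 19756

N ≈ 19,756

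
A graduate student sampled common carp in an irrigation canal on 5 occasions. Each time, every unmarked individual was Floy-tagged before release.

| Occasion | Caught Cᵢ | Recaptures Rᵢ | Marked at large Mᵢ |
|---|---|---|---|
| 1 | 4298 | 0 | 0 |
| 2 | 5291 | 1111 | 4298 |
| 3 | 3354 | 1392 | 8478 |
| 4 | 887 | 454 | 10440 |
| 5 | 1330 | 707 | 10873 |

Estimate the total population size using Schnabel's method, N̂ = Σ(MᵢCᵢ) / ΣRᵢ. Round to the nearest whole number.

N ≈ 20,441

Σ MᵢCᵢ = 0·4298 + 4298·5291 + 8478·3354 + 10440·887 + 10873·1330 = 0 + 22740718 + 28435212 + 9260280 + 14461090 = 74897300
Σ Rᵢ = 0 + 1111 + 1392 + 454 + 707 = 3664
N̂ = 74897300 / 3664 ≈ 20441.4 → 20441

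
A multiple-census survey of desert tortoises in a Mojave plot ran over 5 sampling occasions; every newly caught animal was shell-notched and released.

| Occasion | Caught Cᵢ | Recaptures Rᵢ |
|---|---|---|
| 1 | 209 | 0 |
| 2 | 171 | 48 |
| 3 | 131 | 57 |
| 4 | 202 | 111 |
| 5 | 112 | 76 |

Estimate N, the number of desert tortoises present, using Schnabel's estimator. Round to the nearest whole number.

N ≈ 743

Marked at large before each occasion: Mᵢ = Σⱼ<ᵢ (Cⱼ − Rⱼ) → M1=0, M2=209, M3=332, M4=406, M5=497
Σ MᵢCᵢ = 0·209 + 209·171 + 332·131 + 406·202 + 497·112 = 0 + 35739 + 43492 + 82012 + 55664 = 216907
Σ Rᵢ = 0 + 48 + 57 + 111 + 76 = 292
N̂ = 216907 / 292 ≈ 742.8 → 743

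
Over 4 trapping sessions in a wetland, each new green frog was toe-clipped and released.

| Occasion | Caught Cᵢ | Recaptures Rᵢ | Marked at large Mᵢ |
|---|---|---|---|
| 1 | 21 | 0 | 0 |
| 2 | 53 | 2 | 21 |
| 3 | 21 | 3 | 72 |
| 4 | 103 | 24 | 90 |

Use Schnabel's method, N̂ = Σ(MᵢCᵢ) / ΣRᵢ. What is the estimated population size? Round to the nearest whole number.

Σ MᵢCᵢ = 0·21 + 21·53 + 72·21 + 90·103 = 0 + 1113 + 1512 + 9270 = 11895
Σ Rᵢ = 0 + 2 + 3 + 24 = 29
N̂ = 11895 / 29 ≈ 410.2 → 410

N ≈ 410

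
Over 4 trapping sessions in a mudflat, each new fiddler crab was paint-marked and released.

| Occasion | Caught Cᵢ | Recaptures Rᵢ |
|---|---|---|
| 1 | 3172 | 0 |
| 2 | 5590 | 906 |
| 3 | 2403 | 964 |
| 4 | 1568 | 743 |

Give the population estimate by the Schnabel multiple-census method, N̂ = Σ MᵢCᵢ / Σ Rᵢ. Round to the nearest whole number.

Marked at large before each occasion: Mᵢ = Σⱼ<ᵢ (Cⱼ − Rⱼ) → M1=0, M2=3172, M3=7856, M4=9295
Σ MᵢCᵢ = 0·3172 + 3172·5590 + 7856·2403 + 9295·1568 = 0 + 17731480 + 18877968 + 14574560 = 51184008
Σ Rᵢ = 0 + 906 + 964 + 743 = 2613
N̂ = 51184008 / 2613 ≈ 19588.2 → 19588

N ≈ 19,588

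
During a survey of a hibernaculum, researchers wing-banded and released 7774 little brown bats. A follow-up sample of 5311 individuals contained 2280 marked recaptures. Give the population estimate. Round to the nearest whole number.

N = (7774 × 5311) / 2280 = 41287714 / 2280 ≈ 18108.6 → 18109

N ≈ 18,109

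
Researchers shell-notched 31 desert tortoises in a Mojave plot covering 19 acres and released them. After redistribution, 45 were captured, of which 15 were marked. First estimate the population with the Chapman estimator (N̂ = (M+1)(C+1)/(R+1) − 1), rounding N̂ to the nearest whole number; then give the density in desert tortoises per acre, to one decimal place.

N̂ = 32·46/16 − 1 = 1472/16 − 1 = 91
Density = N̂ / area = 91 / 19 ≈ 4.79 → 4.8 per acre

density ≈ 4.8 desert tortoises per acre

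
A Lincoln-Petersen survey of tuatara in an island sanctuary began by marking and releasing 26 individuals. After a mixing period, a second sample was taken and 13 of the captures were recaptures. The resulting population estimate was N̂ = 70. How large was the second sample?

From N = M·C/R: C = N·R / M = 70·13 / 26 = 910 / 26 = 35.

C = 35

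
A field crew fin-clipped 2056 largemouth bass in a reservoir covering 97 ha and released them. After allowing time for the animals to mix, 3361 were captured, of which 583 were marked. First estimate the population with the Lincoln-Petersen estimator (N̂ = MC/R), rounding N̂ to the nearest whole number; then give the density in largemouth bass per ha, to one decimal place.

density ≈ 122.2 largemouth bass per ha

N̂ = 2056·3361/583 = 6910216/583 ≈ 11852.9 → 11853
Density = N̂ / area = 11853 / 97 ≈ 122.20 → 122.2 per ha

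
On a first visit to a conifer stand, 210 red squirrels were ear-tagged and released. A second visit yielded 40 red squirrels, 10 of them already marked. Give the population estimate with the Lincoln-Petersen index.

N = 840

N = (210 × 40) / 10 = 8400 / 10 = 840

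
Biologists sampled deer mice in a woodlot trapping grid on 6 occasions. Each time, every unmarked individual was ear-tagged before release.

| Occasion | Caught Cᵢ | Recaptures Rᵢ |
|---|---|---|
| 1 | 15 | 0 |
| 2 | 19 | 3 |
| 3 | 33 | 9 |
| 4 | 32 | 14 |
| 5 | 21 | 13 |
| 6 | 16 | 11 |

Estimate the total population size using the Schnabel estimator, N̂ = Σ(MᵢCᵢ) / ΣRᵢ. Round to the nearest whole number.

N ≈ 118

Marked at large before each occasion: Mᵢ = Σⱼ<ᵢ (Cⱼ − Rⱼ) → M1=0, M2=15, M3=31, M4=55, M5=73, M6=81
Σ MᵢCᵢ = 0·15 + 15·19 + 31·33 + 55·32 + 73·21 + 81·16 = 0 + 285 + 1023 + 1760 + 1533 + 1296 = 5897
Σ Rᵢ = 0 + 3 + 9 + 14 + 13 + 11 = 50
N̂ = 5897 / 50 ≈ 117.9 → 118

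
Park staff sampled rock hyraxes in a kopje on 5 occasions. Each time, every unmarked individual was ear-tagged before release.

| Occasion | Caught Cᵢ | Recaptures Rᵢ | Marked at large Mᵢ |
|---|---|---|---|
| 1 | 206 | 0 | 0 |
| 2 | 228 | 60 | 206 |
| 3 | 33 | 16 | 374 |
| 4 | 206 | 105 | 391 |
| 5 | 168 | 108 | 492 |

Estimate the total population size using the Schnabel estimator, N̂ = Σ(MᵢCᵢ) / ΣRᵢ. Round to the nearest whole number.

N ≈ 770

Σ MᵢCᵢ = 0·206 + 206·228 + 374·33 + 391·206 + 492·168 = 0 + 46968 + 12342 + 80546 + 82656 = 222512
Σ Rᵢ = 0 + 60 + 16 + 105 + 108 = 289
N̂ = 222512 / 289 ≈ 769.9 → 770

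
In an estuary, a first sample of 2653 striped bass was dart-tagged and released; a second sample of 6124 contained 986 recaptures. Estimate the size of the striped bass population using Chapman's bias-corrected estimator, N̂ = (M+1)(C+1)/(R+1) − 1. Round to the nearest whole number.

N̂ = (2653+1)(6124+1)/(986+1) − 1 = 2654·6125/987 − 1
= 16255750/987 − 1 ≈ 16469.9 − 1 ≈ 16468.9 → 16469

N ≈ 16,469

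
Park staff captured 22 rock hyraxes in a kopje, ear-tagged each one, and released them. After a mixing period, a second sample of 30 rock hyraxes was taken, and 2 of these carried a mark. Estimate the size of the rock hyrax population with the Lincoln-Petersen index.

N = 330

The marked fraction in the recapture sample should equal the marked fraction in the population: 2/30 = 22/N.
N = (22 × 30) / 2 = 660 / 2 = 330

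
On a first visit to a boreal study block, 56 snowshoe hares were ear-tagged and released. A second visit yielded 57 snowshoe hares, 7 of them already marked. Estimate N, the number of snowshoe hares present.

Lincoln-Petersen assumes M/N = R/C, so N = M·C / R.
N = (56 × 57) / 7 = 3192 / 7 = 456

N = 456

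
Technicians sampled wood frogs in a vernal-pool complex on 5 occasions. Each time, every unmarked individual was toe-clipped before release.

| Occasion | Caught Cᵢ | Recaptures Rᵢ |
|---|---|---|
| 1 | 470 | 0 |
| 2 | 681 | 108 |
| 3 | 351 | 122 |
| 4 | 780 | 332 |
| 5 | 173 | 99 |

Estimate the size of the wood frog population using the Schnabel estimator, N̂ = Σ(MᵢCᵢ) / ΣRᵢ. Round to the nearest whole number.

N ≈ 2989

Marked at large before each occasion: Mᵢ = Σⱼ<ᵢ (Cⱼ − Rⱼ) → M1=0, M2=470, M3=1043, M4=1272, M5=1720
Σ MᵢCᵢ = 0·470 + 470·681 + 1043·351 + 1272·780 + 1720·173 = 0 + 320070 + 366093 + 992160 + 297560 = 1975883
Σ Rᵢ = 0 + 108 + 122 + 332 + 99 = 661
N̂ = 1975883 / 661 ≈ 2989.2 → 2989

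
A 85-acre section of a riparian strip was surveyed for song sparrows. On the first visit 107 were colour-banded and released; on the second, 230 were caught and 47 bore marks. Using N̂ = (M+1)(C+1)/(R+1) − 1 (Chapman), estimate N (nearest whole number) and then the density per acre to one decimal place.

density ≈ 6.1 song sparrows per acre

N̂ = 108·231/48 − 1 = 24948/48 − 1 ≈ 518.8 → 519
Density = N̂ / area = 519 / 85 ≈ 6.11 → 6.1 per acre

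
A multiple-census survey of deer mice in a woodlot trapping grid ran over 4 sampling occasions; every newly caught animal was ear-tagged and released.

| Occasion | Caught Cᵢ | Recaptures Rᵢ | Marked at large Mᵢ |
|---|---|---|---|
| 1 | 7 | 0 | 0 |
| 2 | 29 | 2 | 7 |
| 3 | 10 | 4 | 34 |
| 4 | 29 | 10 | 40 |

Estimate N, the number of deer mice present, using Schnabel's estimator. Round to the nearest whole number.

Σ MᵢCᵢ = 0·7 + 7·29 + 34·10 + 40·29 = 0 + 203 + 340 + 1160 = 1703
Σ Rᵢ = 0 + 2 + 4 + 10 = 16
N̂ = 1703 / 16 ≈ 106.4 → 106

N ≈ 106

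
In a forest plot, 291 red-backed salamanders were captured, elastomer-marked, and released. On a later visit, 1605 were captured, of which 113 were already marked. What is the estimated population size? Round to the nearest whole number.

N = (291 × 1605) / 113 = 467055 / 113 ≈ 4133.2 → 4133

N ≈ 4133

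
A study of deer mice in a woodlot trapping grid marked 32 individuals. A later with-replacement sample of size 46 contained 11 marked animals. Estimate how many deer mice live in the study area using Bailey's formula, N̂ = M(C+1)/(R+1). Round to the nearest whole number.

N̂ = 32·(46+1)/(11+1) = 32·47/12 = 1504/12 ≈ 125.3 → 125

N ≈ 125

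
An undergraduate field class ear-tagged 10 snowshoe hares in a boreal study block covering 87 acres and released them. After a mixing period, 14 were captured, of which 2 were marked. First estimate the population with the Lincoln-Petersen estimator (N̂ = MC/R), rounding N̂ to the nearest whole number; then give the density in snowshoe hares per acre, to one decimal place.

N̂ = 10·14/2 = 140/2 = 70
Density = N̂ / area = 70 / 87 ≈ 0.80 → 0.8 per acre

density ≈ 0.8 snowshoe hares per acre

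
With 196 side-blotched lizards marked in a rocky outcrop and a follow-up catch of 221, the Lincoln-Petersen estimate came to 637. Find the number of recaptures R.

R = 68

From N = M·C/R: R = M·C / N = 196·221 / 637 = 43316 / 637 = 68.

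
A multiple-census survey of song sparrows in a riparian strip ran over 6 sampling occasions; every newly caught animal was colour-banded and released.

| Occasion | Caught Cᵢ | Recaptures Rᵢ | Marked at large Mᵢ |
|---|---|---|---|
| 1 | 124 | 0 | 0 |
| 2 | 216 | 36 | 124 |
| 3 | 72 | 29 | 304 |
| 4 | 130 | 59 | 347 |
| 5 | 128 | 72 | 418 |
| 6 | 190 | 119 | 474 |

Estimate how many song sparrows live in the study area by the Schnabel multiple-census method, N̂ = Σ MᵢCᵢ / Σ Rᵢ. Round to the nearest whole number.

N ≈ 753

Σ MᵢCᵢ = 0·124 + 124·216 + 304·72 + 347·130 + 418·128 + 474·190 = 0 + 26784 + 21888 + 45110 + 53504 + 90060 = 237346
Σ Rᵢ = 0 + 36 + 29 + 59 + 72 + 119 = 315
N̂ = 237346 / 315 ≈ 753.48 → 753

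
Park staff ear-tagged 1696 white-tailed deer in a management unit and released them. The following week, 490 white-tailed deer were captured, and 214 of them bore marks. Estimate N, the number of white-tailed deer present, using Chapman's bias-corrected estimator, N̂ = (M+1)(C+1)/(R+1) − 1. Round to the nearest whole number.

N ≈ 3874

N̂ = (1696+1)(490+1)/(214+1) − 1 = 1697·491/215 − 1
= 833227/215 − 1 ≈ 3875.47 − 1 ≈ 3874.47 → 3874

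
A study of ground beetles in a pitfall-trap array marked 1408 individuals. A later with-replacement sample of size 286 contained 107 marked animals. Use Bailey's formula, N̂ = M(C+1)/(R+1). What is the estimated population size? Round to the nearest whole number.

N̂ = 1408·(286+1)/(107+1) = 1408·287/108 = 404096/108 ≈ 3741.6 → 3742

N ≈ 3742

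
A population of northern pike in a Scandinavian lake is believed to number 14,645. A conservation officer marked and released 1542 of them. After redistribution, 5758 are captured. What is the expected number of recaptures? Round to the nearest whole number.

Expected recaptures E[R] = M·C / N.
E[R] = 1542 × 5758 / 14645 = 8878836 / 14645 ≈ 606.3 → 606

expected recaptures ≈ 606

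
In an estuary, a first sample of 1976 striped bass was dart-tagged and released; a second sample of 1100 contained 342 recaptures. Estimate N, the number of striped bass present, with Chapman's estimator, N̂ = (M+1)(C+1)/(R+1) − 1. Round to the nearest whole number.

N ≈ 6345

N̂ = (1976+1)(1100+1)/(342+1) − 1 = 1977·1101/343 − 1
= 2176677/343 − 1 ≈ 6346.0 − 1 ≈ 6345.0 → 6345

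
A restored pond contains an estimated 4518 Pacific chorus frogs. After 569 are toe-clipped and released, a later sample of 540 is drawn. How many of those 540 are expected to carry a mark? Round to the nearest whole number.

expected recaptures ≈ 68

Expected recaptures E[R] = M·C / N.
E[R] = 569 × 540 / 4518 = 307260 / 4518 ≈ 68.0 → 68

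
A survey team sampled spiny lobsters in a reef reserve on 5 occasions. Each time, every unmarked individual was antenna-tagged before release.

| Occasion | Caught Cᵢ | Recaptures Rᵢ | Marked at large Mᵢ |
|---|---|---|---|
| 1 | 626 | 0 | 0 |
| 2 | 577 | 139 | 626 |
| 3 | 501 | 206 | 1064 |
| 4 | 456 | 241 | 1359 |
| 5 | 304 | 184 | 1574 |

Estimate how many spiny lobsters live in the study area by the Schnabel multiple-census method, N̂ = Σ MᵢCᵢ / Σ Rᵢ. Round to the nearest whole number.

Σ MᵢCᵢ = 0·626 + 626·577 + 1064·501 + 1359·456 + 1574·304 = 0 + 361202 + 533064 + 619704 + 478496 = 1992466
Σ Rᵢ = 0 + 139 + 206 + 241 + 184 = 770
N̂ = 1992466 / 770 ≈ 2587.6 → 2588

N ≈ 2588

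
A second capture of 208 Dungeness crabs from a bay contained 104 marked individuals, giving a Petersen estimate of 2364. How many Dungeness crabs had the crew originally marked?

M = 1182

From N = M·C/R: M = N·R / C = 2364·104 / 208 = 245856 / 208 = 1182.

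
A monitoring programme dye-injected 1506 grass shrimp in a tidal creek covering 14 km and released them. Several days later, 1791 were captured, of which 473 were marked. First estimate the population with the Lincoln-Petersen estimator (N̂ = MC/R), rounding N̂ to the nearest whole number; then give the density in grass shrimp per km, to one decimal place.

density ≈ 407.3 grass shrimp per km

N̂ = 1506·1791/473 = 2697246/473 ≈ 5702.4 → 5702
Density = N̂ / area = 5702 / 14 ≈ 407.29 → 407.3 per km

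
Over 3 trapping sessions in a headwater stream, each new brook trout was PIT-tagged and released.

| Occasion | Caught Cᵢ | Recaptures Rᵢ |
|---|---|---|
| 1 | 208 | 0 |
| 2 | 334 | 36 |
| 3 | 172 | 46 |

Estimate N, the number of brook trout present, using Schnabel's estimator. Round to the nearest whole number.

Marked at large before each occasion: Mᵢ = Σⱼ<ᵢ (Cⱼ − Rⱼ) → M1=0, M2=208, M3=506
Σ MᵢCᵢ = 0·208 + 208·334 + 506·172 = 0 + 69472 + 87032 = 156504
Σ Rᵢ = 0 + 36 + 46 = 82
N̂ = 156504 / 82 ≈ 1908.6 → 1909

N ≈ 1909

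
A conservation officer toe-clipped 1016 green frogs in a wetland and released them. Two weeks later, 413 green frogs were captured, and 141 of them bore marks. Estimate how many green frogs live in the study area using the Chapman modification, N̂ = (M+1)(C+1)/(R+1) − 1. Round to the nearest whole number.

N̂ = (1016+1)(413+1)/(141+1) − 1 = 1017·414/142 − 1
= 421038/142 − 1 ≈ 2965.1 − 1 ≈ 2964.1 → 2964

N ≈ 2964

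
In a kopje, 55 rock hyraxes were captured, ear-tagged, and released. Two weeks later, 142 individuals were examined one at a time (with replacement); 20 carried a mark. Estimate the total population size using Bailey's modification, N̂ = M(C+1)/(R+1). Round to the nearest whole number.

N ≈ 375

N̂ = 55·(142+1)/(20+1) = 55·143/21 = 7865/21 ≈ 374.5 → 375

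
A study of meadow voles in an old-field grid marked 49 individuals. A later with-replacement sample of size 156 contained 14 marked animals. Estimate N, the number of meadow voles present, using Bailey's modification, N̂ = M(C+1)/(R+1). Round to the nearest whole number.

N ≈ 513

N̂ = 49·(156+1)/(14+1) = 49·157/15 = 7693/15 ≈ 512.9 → 513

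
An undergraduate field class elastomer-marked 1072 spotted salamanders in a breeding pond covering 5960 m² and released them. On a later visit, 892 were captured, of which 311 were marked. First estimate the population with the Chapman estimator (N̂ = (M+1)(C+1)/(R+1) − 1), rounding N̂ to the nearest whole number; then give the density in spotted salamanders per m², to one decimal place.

density ≈ 0.5 spotted salamanders per m²

N̂ = 1073·893/312 − 1 = 958189/312 − 1 ≈ 3070.1 → 3070
Density = N̂ / area = 3070 / 5960 ≈ 0.52 → 0.5 per m²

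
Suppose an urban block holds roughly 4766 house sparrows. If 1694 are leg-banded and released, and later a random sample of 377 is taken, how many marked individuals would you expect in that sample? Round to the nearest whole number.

expected recaptures ≈ 134

Expected recaptures E[R] = M·C / N.
E[R] = 1694 × 377 / 4766 = 638638 / 4766 ≈ 134.0 → 134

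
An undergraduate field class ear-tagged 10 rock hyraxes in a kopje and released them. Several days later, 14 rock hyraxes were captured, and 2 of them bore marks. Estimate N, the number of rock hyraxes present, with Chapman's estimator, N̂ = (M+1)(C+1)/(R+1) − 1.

N = 54

N̂ = (10+1)(14+1)/(2+1) − 1 = 11·15/3 − 1
= 165/3 − 1 = 55 − 1 = 54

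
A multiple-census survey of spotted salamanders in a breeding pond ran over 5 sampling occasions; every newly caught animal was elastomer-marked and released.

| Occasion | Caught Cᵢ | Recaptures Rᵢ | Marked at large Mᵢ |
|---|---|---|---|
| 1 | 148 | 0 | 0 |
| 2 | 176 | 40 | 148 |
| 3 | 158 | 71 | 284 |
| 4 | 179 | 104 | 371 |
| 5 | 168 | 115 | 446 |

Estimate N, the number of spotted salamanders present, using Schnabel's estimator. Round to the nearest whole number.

Σ MᵢCᵢ = 0·148 + 148·176 + 284·158 + 371·179 + 446·168 = 0 + 26048 + 44872 + 66409 + 74928 = 212257
Σ Rᵢ = 0 + 40 + 71 + 104 + 115 = 330
N̂ = 212257 / 330 ≈ 643.2 → 643

N ≈ 643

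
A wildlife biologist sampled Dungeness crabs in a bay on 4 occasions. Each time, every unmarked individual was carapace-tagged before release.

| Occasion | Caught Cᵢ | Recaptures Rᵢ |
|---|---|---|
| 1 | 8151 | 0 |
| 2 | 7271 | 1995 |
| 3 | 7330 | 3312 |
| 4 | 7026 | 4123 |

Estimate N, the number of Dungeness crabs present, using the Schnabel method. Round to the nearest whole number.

Marked at large before each occasion: Mᵢ = Σⱼ<ᵢ (Cⱼ − Rⱼ) → M1=0, M2=8151, M3=13427, M4=17445
Σ MᵢCᵢ = 0·8151 + 8151·7271 + 13427·7330 + 17445·7026 = 0 + 59265921 + 98419910 + 122568570 = 280254401
Σ Rᵢ = 0 + 1995 + 3312 + 4123 = 9430
N̂ = 280254401 / 9430 ≈ 29719.4 → 29719

N ≈ 29,719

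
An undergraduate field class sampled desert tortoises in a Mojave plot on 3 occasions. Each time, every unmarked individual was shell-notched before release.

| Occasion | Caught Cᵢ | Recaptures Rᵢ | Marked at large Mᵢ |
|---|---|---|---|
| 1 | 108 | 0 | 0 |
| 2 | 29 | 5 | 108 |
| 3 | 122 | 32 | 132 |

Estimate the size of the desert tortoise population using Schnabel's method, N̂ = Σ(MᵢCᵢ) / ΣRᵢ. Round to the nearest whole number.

Σ MᵢCᵢ = 0·108 + 108·29 + 132·122 = 0 + 3132 + 16104 = 19236
Σ Rᵢ = 0 + 5 + 32 = 37
N̂ = 19236 / 37 ≈ 519.9 → 520

N ≈ 520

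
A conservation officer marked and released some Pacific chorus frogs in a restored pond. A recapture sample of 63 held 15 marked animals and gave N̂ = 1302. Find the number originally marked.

M = 310

From N = M·C/R: M = N·R / C = 1302·15 / 63 = 19530 / 63 = 310.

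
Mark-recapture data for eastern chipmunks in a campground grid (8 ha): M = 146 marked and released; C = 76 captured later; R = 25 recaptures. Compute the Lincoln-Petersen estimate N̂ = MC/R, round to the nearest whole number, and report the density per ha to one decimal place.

density ≈ 55.5 eastern chipmunks per ha

N̂ = 146·76/25 = 11096/25 ≈ 443.8 → 444
Density = N̂ / area = 444 / 8 ≈ 55.50 → 55.5 per ha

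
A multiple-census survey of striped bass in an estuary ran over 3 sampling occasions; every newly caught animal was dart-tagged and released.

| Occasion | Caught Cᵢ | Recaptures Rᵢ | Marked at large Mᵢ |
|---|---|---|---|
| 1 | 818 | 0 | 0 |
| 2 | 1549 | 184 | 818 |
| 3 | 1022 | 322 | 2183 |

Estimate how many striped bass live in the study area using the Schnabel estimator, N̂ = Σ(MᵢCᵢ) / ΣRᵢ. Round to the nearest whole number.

Σ MᵢCᵢ = 0·818 + 818·1549 + 2183·1022 = 0 + 1267082 + 2231026 = 3498108
Σ Rᵢ = 0 + 184 + 322 = 506
N̂ = 3498108 / 506 ≈ 6913.3 → 6913

N ≈ 6913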